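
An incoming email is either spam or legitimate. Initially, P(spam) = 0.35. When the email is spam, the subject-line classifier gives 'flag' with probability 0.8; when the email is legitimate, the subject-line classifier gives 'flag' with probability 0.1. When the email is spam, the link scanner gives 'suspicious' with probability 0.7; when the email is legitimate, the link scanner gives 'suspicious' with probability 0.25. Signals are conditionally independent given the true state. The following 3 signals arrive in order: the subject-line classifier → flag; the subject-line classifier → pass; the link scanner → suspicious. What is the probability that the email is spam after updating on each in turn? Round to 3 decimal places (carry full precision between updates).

0.728

Apply Bayes' rule sequentially, carrying P(spam) forward.
After the subject-line classifier='flag': P(spam) = 0.8·0.3500 / (0.8·0.3500 + 0.1·0.6500) ≈ 0.8116
After the subject-line classifier='pass': P(spam) = 0.2·0.8116 / (0.2·0.8116 + 0.9·0.1884) ≈ 0.4891
After the link scanner='suspicious': P(spam) = 0.7·0.4891 / (0.7·0.4891 + 0.25·0.5109) ≈ 0.7283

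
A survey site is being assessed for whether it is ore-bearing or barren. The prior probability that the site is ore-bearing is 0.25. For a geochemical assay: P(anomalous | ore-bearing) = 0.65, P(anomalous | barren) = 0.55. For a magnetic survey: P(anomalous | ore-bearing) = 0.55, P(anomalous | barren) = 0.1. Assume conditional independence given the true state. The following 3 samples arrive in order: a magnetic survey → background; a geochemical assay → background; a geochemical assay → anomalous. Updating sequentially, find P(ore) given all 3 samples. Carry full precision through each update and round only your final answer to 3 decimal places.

After a magnetic survey='background': P(ore) = 0.45·0.2500 / (0.45·0.2500 + 0.9·0.7500) ≈ 0.1429
After a geochemical assay='background': P(ore) = 0.35·0.1429 / (0.35·0.1429 + 0.45·0.8571) ≈ 0.1148
After a geochemical assay='anomalous': P(ore) = 0.65·0.1148 / (0.65·0.1148 + 0.55·0.8852) ≈ 0.1328

0.133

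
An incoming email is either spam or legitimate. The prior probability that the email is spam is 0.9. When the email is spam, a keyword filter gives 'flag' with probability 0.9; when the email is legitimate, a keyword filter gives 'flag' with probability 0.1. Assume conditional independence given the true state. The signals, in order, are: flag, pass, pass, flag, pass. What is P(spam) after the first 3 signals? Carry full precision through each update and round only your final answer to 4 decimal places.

After 'flag': P(spam) = 0.9·0.9000 / (0.9·0.9000 + 0.1·0.1000) ≈ 0.9878
After 'pass': P(spam) = 0.1·0.9878 / (0.1·0.9878 + 0.9·0.0122) ≈ 0.9000
After 'pass': P(spam) = 0.1·0.9000 / (0.1·0.9000 + 0.9·0.1000) ≈ 0.5000

0.5000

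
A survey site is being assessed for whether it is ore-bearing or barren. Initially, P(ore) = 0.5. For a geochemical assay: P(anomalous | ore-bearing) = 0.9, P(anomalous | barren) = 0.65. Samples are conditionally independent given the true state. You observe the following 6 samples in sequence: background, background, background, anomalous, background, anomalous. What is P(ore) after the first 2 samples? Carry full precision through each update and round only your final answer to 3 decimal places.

0.075

Apply Bayes' rule sequentially, carrying P(ore) forward.
After 'background': P(ore) = 0.1·0.5000 / (0.1·0.5000 + 0.35·0.5000) ≈ 0.2222
After 'background': P(ore) = 0.1·0.2222 / (0.1·0.2222 + 0.35·0.7778) ≈ 0.0755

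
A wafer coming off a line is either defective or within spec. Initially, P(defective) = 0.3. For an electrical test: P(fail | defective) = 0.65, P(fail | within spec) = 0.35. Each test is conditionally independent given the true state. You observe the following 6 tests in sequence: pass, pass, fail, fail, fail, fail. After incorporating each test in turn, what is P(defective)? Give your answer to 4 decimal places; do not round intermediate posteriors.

After 'pass': P(defective) = 0.35·0.3000 / (0.35·0.3000 + 0.65·0.7000) ≈ 0.1875
After 'pass': P(defective) = 0.35·0.1875 / (0.35·0.1875 + 0.65·0.8125) ≈ 0.1105
After 'fail': P(defective) = 0.65·0.1105 / (0.65·0.1105 + 0.35·0.8895) ≈ 0.1875
After 'fail': P(defective) = 0.65·0.1875 / (0.65·0.1875 + 0.35·0.8125) ≈ 0.3000
After 'fail': P(defective) = 0.65·0.3000 / (0.65·0.3000 + 0.35·0.7000) ≈ 0.4432
After 'fail': P(defective) = 0.65·0.4432 / (0.65·0.4432 + 0.35·0.5568) ≈ 0.5965

0.5965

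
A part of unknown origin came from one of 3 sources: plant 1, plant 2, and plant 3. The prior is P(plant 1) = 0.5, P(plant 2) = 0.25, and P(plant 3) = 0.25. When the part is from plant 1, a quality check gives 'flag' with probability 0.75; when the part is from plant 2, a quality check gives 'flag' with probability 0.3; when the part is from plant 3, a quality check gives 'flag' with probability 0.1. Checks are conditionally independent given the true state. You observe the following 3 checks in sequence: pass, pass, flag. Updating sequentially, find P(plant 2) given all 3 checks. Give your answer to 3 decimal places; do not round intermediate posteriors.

After 'pass': normaliser = 0.25·0.5000 + 0.7·0.2500 + 0.9·0.2500; P(plant 1) ≈ 0.2381, P(plant 2) ≈ 0.3333, P(plant 3) ≈ 0.4286
After 'pass': normaliser = 0.25·0.2381 + 0.7·0.3333 + 0.9·0.4286; P(plant 1) ≈ 0.0877, P(plant 2) ≈ 0.3439, P(plant 3) ≈ 0.5684
After 'flag': normaliser = 0.75·0.0877 + 0.3·0.3439 + 0.1·0.5684; P(plant 1) ≈ 0.2914, P(plant 2) ≈ 0.4569, P(plant 3) ≈ 0.2517

0.457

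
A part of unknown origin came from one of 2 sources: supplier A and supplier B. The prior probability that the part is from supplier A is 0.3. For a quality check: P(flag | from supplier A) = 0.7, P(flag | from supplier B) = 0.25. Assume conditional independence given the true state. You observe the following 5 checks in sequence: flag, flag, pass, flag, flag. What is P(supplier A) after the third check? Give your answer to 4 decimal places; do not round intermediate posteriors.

0.5734

After 'flag': P(supplier A) = 0.7·0.3000 / (0.7·0.3000 + 0.25·0.7000) ≈ 0.5455
After 'flag': P(supplier A) = 0.7·0.5455 / (0.7·0.5455 + 0.25·0.4545) ≈ 0.7706
After 'pass': P(supplier A) = 0.3·0.7706 / (0.3·0.7706 + 0.75·0.2294) ≈ 0.5734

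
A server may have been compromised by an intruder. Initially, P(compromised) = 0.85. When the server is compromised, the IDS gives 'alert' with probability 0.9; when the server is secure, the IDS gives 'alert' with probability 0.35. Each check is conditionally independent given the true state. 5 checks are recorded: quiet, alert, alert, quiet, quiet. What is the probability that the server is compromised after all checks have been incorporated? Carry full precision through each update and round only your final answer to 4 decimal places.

After 'quiet': P(compromised) = 0.1·0.8500 / (0.1·0.8500 + 0.65·0.1500) ≈ 0.4658
After 'alert': P(compromised) = 0.9·0.4658 / (0.9·0.4658 + 0.35·0.5342) ≈ 0.6915
After 'alert': P(compromised) = 0.9·0.6915 / (0.9·0.6915 + 0.35·0.3085) ≈ 0.8522
After 'quiet': P(compromised) = 0.1·0.8522 / (0.1·0.8522 + 0.65·0.1478) ≈ 0.4700
After 'quiet': P(compromised) = 0.1·0.4700 / (0.1·0.4700 + 0.65·0.5300) ≈ 0.1201

0.1201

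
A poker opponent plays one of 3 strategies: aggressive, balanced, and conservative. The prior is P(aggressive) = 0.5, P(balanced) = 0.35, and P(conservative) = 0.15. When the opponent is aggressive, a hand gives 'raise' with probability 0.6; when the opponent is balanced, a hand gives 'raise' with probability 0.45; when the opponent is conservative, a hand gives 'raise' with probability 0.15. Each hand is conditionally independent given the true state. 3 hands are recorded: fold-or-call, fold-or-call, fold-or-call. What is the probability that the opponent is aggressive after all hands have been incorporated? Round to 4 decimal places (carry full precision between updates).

0.1755

Each posterior becomes the prior for the next update.
After 'fold-or-call': normaliser = 0.4·0.5000 + 0.55·0.3500 + 0.85·0.1500; P(aggressive) ≈ 0.3846, P(balanced) ≈ 0.3702, P(conservative) ≈ 0.2452
After 'fold-or-call': normaliser = 0.4·0.3846 + 0.55·0.3702 + 0.85·0.2452; P(aggressive) ≈ 0.2719, P(balanced) ≈ 0.3598, P(conservative) ≈ 0.3683
After 'fold-or-call': normaliser = 0.4·0.2719 + 0.55·0.3598 + 0.85·0.3683; P(aggressive) ≈ 0.1755, P(balanced) ≈ 0.3193, P(conservative) ≈ 0.5052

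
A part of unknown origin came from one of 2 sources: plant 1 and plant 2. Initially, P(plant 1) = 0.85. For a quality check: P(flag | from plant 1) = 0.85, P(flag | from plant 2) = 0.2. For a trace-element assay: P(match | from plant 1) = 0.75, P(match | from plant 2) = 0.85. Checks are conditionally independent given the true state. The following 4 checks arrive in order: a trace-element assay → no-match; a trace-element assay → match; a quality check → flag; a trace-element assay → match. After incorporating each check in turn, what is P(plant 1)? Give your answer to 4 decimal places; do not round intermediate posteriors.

After a trace-element assay='no-match': P(plant 1) = 0.25·0.8500 / (0.25·0.8500 + 0.15·0.1500) ≈ 0.9043
After a trace-element assay='match': P(plant 1) = 0.75·0.9043 / (0.75·0.9043 + 0.85·0.0957) ≈ 0.8929
After a quality check='flag': P(plant 1) = 0.85·0.8929 / (0.85·0.8929 + 0.2·0.1071) ≈ 0.9725
After a trace-element assay='match': P(plant 1) = 0.75·0.9725 / (0.75·0.9725 + 0.85·0.0275) ≈ 0.9690

0.9690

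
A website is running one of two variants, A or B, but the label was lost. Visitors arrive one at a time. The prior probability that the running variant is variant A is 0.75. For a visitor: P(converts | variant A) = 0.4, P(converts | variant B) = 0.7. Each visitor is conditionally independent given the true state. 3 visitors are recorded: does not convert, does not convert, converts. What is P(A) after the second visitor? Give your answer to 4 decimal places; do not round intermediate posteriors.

Apply Bayes' rule sequentially, carrying P(A) forward.
After 'does not convert': P(A) = 0.6·0.7500 / (0.6·0.7500 + 0.3·0.2500) ≈ 0.8571
After 'does not convert': P(A) = 0.6·0.8571 / (0.6·0.8571 + 0.3·0.1429) ≈ 0.9231

0.9231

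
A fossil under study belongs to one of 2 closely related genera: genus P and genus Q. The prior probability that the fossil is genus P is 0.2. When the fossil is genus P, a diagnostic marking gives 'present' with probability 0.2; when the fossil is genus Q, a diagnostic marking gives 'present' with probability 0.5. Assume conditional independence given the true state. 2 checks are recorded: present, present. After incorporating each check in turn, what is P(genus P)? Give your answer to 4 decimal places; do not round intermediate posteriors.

After 'present': P(genus P) = 0.2·0.2000 / (0.2·0.2000 + 0.5·0.8000) ≈ 0.0909
After 'present': P(genus P) = 0.2·0.0909 / (0.2·0.0909 + 0.5·0.9091) ≈ 0.0385

0.0385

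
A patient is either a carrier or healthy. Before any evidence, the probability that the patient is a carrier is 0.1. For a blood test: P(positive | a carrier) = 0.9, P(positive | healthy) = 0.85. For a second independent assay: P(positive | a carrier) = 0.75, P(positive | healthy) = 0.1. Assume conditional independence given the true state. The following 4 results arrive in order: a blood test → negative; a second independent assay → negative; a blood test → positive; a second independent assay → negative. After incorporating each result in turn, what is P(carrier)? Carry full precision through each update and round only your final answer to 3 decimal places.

0.006

Each posterior becomes the prior for the next update.
After a blood test='negative': P(carrier) = 0.1·0.1000 / (0.1·0.1000 + 0.15·0.9000) ≈ 0.0690
After a second independent assay='negative': P(carrier) = 0.25·0.0690 / (0.25·0.0690 + 0.9·0.9310) ≈ 0.0202
After a blood test='positive': P(carrier) = 0.9·0.0202 / (0.9·0.0202 + 0.85·0.9798) ≈ 0.0213
After a second independent assay='negative': P(carrier) = 0.25·0.0213 / (0.25·0.0213 + 0.9·0.9787) ≈ 0.0060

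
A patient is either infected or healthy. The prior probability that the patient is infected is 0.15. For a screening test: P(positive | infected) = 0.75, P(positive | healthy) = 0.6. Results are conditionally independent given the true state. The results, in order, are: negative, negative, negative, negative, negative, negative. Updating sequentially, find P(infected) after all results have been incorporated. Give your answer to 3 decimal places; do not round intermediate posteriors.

After 'negative': P(infected) = 0.25·0.1500 / (0.25·0.1500 + 0.4·0.8500) ≈ 0.0993
After 'negative': P(infected) = 0.25·0.0993 / (0.25·0.0993 + 0.4·0.9007) ≈ 0.0645
After 'negative': P(infected) = 0.25·0.0645 / (0.25·0.0645 + 0.4·0.9355) ≈ 0.0413
After 'negative': P(infected) = 0.25·0.0413 / (0.25·0.0413 + 0.4·0.9587) ≈ 0.0262
After 'negative': P(infected) = 0.25·0.0262 / (0.25·0.0262 + 0.4·0.9738) ≈ 0.0166
After 'negative': P(infected) = 0.25·0.0166 / (0.25·0.0166 + 0.4·0.9834) ≈ 0.0104

0.010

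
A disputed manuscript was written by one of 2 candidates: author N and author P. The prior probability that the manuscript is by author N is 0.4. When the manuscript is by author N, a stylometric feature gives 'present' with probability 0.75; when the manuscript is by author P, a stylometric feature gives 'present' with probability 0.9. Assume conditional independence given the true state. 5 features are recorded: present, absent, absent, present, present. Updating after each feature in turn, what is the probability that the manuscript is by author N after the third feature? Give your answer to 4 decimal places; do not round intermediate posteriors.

After 'present': P(author N) = 0.75·0.4000 / (0.75·0.4000 + 0.9·0.6000) ≈ 0.3571
After 'absent': P(author N) = 0.25·0.3571 / (0.25·0.3571 + 0.1·0.6429) ≈ 0.5814
After 'absent': P(author N) = 0.25·0.5814 / (0.25·0.5814 + 0.1·0.4186) ≈ 0.7764

0.7764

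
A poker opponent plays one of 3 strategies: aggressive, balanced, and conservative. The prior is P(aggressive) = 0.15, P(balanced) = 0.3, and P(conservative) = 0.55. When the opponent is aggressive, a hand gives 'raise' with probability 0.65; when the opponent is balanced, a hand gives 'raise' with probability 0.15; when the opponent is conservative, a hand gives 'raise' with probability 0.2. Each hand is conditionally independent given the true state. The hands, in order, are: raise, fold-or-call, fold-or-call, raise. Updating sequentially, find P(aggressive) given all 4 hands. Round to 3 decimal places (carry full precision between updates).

0.291

After 'raise': normaliser = 0.65·0.1500 + 0.15·0.3000 + 0.2·0.5500; P(aggressive) ≈ 0.3861, P(balanced) ≈ 0.1782, P(conservative) ≈ 0.4356
After 'fold-or-call': normaliser = 0.35·0.3861 + 0.85·0.1782 + 0.8·0.4356; P(aggressive) ≈ 0.2128, P(balanced) ≈ 0.2385, P(conservative) ≈ 0.5487
After 'fold-or-call': normaliser = 0.35·0.2128 + 0.85·0.2385 + 0.8·0.5487; P(aggressive) ≈ 0.1040, P(balanced) ≈ 0.2831, P(conservative) ≈ 0.6129
After 'raise': normaliser = 0.65·0.1040 + 0.15·0.2831 + 0.2·0.6129; P(aggressive) ≈ 0.2905, P(balanced) ≈ 0.1825, P(conservative) ≈ 0.5269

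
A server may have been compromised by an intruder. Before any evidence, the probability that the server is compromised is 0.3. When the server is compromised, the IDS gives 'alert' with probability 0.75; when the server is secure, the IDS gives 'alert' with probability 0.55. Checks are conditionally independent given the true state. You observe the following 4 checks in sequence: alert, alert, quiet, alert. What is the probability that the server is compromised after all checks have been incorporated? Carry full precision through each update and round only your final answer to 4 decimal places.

Each posterior becomes the prior for the next update.
After 'alert': P(compromised) = 0.75·0.3000 / (0.75·0.3000 + 0.55·0.7000) ≈ 0.3689
After 'alert': P(compromised) = 0.75·0.3689 / (0.75·0.3689 + 0.55·0.6311) ≈ 0.4435
After 'quiet': P(compromised) = 0.25·0.4435 / (0.25·0.4435 + 0.45·0.5565) ≈ 0.3069
After 'alert': P(compromised) = 0.75·0.3069 / (0.75·0.3069 + 0.55·0.6931) ≈ 0.3765

0.3765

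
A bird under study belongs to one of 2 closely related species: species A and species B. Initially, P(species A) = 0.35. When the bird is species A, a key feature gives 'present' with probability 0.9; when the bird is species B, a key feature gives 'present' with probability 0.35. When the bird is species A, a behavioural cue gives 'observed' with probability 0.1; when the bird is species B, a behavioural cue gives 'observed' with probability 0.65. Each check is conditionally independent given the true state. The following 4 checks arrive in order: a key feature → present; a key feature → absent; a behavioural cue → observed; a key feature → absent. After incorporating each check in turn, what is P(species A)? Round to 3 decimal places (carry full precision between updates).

0.005

After a key feature='present': P(species A) = 0.9·0.3500 / (0.9·0.3500 + 0.35·0.6500) ≈ 0.5806
After a key feature='absent': P(species A) = 0.1·0.5806 / (0.1·0.5806 + 0.65·0.4194) ≈ 0.1756
After a behavioural cue='observed': P(species A) = 0.1·0.1756 / (0.1·0.1756 + 0.65·0.8244) ≈ 0.0317
After a key feature='absent': P(species A) = 0.1·0.0317 / (0.1·0.0317 + 0.65·0.9683) ≈ 0.0050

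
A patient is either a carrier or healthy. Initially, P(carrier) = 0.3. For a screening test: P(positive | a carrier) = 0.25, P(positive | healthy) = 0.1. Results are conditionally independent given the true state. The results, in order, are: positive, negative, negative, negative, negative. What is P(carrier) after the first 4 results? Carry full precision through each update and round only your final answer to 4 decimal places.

0.3827

Apply Bayes' rule sequentially, carrying P(carrier) forward.
After 'positive': P(carrier) = 0.25·0.3000 / (0.25·0.3000 + 0.1·0.7000) ≈ 0.5172
After 'negative': P(carrier) = 0.75·0.5172 / (0.75·0.5172 + 0.9·0.4828) ≈ 0.4717
After 'negative': P(carrier) = 0.75·0.4717 / (0.75·0.4717 + 0.9·0.5283) ≈ 0.4266
After 'negative': P(carrier) = 0.75·0.4266 / (0.75·0.4266 + 0.9·0.5734) ≈ 0.3827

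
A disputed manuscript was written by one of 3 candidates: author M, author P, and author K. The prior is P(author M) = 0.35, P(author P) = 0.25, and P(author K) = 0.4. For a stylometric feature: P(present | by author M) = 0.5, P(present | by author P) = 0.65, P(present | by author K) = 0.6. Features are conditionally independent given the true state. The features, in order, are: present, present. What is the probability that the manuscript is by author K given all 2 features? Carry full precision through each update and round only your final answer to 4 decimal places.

After 'present': normaliser = 0.5·0.3500 + 0.65·0.2500 + 0.6·0.4000; P(author M) ≈ 0.3030, P(author P) ≈ 0.2814, P(author K) ≈ 0.4156
After 'present': normaliser = 0.5·0.3030 + 0.65·0.2814 + 0.6·0.4156; P(author M) ≈ 0.2595, P(author P) ≈ 0.3133, P(author K) ≈ 0.4271

0.4271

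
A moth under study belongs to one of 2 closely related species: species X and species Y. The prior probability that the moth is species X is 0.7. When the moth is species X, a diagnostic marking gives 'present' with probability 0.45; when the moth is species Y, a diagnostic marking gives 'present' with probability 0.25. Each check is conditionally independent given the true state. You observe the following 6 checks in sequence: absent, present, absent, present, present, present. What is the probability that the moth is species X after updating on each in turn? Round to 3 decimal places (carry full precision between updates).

After 'absent': P(species X) = 0.55·0.7000 / (0.55·0.7000 + 0.75·0.3000) ≈ 0.6311
After 'present': P(species X) = 0.45·0.6311 / (0.45·0.6311 + 0.25·0.3689) ≈ 0.7549
After 'absent': P(species X) = 0.55·0.7549 / (0.55·0.7549 + 0.75·0.2451) ≈ 0.6931
After 'present': P(species X) = 0.45·0.6931 / (0.45·0.6931 + 0.25·0.3069) ≈ 0.8026
After 'present': P(species X) = 0.45·0.8026 / (0.45·0.8026 + 0.25·0.1974) ≈ 0.8798
After 'present': P(species X) = 0.45·0.8798 / (0.45·0.8798 + 0.25·0.1202) ≈ 0.9294

0.929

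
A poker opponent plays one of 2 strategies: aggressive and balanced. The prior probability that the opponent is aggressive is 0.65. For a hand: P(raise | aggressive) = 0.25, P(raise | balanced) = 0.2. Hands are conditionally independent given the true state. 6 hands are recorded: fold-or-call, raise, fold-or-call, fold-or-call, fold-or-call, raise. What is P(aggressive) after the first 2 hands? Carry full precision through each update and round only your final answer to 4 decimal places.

0.6852

Each posterior becomes the prior for the next update.
After 'fold-or-call': P(aggressive) = 0.75·0.6500 / (0.75·0.6500 + 0.8·0.3500) ≈ 0.6352
After 'raise': P(aggressive) = 0.25·0.6352 / (0.25·0.6352 + 0.2·0.3648) ≈ 0.6852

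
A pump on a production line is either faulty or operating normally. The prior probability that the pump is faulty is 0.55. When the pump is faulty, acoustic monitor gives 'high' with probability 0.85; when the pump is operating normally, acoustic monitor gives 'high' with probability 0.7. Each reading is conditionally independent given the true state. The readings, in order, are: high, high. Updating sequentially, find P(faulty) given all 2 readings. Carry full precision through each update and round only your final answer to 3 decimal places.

0.643

After 'high': P(faulty) = 0.85·0.5500 / (0.85·0.5500 + 0.7·0.4500) ≈ 0.5974
After 'high': P(faulty) = 0.85·0.5974 / (0.85·0.5974 + 0.7·0.4026) ≈ 0.6431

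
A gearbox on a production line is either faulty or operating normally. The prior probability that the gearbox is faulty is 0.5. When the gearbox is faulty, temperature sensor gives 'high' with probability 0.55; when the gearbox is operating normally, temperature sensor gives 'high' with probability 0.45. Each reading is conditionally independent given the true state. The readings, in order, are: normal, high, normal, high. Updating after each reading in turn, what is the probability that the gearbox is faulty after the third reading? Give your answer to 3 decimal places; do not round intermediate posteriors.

0.450

Apply Bayes' rule sequentially, carrying P(faulty) forward.
After 'normal': P(faulty) = 0.45·0.5000 / (0.45·0.5000 + 0.55·0.5000) ≈ 0.4500
After 'high': P(faulty) = 0.55·0.4500 / (0.55·0.4500 + 0.45·0.5500) ≈ 0.5000
After 'normal': P(faulty) = 0.45·0.5000 / (0.45·0.5000 + 0.55·0.5000) ≈ 0.4500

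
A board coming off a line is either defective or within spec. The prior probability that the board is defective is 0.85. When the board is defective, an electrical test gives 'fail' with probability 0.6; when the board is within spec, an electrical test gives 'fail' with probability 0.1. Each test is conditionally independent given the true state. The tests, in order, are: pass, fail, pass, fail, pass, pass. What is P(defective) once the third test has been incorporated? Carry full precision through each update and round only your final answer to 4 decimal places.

0.8704

After 'pass': P(defective) = 0.4·0.8500 / (0.4·0.8500 + 0.9·0.1500) ≈ 0.7158
After 'fail': P(defective) = 0.6·0.7158 / (0.6·0.7158 + 0.1·0.2842) ≈ 0.9379
After 'pass': P(defective) = 0.4·0.9379 / (0.4·0.9379 + 0.9·0.0621) ≈ 0.8704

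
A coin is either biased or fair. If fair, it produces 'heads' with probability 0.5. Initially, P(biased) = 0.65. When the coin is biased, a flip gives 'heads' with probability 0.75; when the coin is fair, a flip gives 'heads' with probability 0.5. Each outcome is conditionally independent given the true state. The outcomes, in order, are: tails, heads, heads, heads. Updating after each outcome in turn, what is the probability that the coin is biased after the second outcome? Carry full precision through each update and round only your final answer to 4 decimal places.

0.5821

After 'tails': P(biased) = 0.25·0.6500 / (0.25·0.6500 + 0.5·0.3500) ≈ 0.4815
After 'heads': P(biased) = 0.75·0.4815 / (0.75·0.4815 + 0.5·0.5185) ≈ 0.5821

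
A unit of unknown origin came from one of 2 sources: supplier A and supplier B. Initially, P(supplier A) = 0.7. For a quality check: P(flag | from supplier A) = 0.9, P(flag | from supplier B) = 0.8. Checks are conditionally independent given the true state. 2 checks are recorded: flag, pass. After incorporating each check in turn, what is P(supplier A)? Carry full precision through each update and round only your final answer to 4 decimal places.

0.5676

Apply Bayes' rule sequentially, carrying P(supplier A) forward.
After 'flag': P(supplier A) = 0.9·0.7000 / (0.9·0.7000 + 0.8·0.3000) ≈ 0.7241
After 'pass': P(supplier A) = 0.1·0.7241 / (0.1·0.7241 + 0.2·0.2759) ≈ 0.5676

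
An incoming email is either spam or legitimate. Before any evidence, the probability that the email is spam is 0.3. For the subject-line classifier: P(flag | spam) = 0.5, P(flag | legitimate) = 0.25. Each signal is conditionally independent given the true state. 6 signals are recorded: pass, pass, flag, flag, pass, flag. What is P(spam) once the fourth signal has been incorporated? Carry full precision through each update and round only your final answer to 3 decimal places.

0.432

After 'pass': P(spam) = 0.5·0.3000 / (0.5·0.3000 + 0.75·0.7000) ≈ 0.2222
After 'pass': P(spam) = 0.5·0.2222 / (0.5·0.2222 + 0.75·0.7778) ≈ 0.1600
After 'flag': P(spam) = 0.5·0.1600 / (0.5·0.1600 + 0.25·0.8400) ≈ 0.2759
After 'flag': P(spam) = 0.5·0.2759 / (0.5·0.2759 + 0.25·0.7241) ≈ 0.4324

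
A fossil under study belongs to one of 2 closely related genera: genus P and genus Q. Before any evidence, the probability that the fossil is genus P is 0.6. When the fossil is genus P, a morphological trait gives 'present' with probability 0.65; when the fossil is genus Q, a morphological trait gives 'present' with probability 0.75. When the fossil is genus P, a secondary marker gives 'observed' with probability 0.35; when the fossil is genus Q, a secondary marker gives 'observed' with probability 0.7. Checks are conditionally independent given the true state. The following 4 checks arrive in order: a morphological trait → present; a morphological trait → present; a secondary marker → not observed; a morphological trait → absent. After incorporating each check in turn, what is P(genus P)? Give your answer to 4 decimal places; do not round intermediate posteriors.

0.7736

After a morphological trait='present': P(genus P) = 0.65·0.6000 / (0.65·0.6000 + 0.75·0.4000) ≈ 0.5652
After a morphological trait='present': P(genus P) = 0.65·0.5652 / (0.65·0.5652 + 0.75·0.4348) ≈ 0.5298
After a secondary marker='not observed': P(genus P) = 0.65·0.5298 / (0.65·0.5298 + 0.3·0.4702) ≈ 0.7094
After a morphological trait='absent': P(genus P) = 0.35·0.7094 / (0.35·0.7094 + 0.25·0.2906) ≈ 0.7736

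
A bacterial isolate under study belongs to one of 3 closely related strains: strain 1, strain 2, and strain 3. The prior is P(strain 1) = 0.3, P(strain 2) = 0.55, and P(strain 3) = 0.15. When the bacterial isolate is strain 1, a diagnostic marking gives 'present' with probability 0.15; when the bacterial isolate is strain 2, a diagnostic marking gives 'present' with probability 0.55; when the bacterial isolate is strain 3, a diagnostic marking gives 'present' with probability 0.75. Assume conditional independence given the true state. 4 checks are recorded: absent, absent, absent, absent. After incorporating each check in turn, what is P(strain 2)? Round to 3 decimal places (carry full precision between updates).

0.125

Each posterior becomes the prior for the next update.
After 'absent': normaliser = 0.85·0.3000 + 0.45·0.5500 + 0.25·0.1500; P(strain 1) ≈ 0.4722, P(strain 2) ≈ 0.4583, P(strain 3) ≈ 0.0694
After 'absent': normaliser = 0.85·0.4722 + 0.45·0.4583 + 0.25·0.0694; P(strain 1) ≈ 0.6422, P(strain 2) ≈ 0.3300, P(strain 3) ≈ 0.0278
After 'absent': normaliser = 0.85·0.6422 + 0.45·0.3300 + 0.25·0.0278; P(strain 1) ≈ 0.7784, P(strain 2) ≈ 0.2117, P(strain 3) ≈ 0.0099
After 'absent': normaliser = 0.85·0.7784 + 0.45·0.2117 + 0.25·0.0099; P(strain 1) ≈ 0.8713, P(strain 2) ≈ 0.1255, P(strain 3) ≈ 0.0033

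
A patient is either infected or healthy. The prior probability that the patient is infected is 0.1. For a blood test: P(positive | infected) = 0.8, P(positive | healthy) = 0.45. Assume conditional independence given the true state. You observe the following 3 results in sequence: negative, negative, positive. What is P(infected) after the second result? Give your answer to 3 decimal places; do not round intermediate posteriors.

0.014

After 'negative': P(infected) = 0.2·0.1000 / (0.2·0.1000 + 0.55·0.9000) ≈ 0.0388
After 'negative': P(infected) = 0.2·0.0388 / (0.2·0.0388 + 0.55·0.9612) ≈ 0.0145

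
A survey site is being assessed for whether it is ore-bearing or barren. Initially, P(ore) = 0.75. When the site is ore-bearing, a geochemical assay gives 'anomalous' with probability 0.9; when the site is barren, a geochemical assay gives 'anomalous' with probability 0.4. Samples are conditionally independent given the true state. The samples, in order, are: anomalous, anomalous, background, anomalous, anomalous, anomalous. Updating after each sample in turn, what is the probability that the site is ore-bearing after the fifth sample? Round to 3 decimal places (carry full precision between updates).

Each posterior becomes the prior for the next update.
After 'anomalous': P(ore) = 0.9·0.7500 / (0.9·0.7500 + 0.4·0.2500) ≈ 0.8710
After 'anomalous': P(ore) = 0.9·0.8710 / (0.9·0.8710 + 0.4·0.1290) ≈ 0.9382
After 'background': P(ore) = 0.1·0.9382 / (0.1·0.9382 + 0.6·0.0618) ≈ 0.7168
After 'anomalous': P(ore) = 0.9·0.7168 / (0.9·0.7168 + 0.4·0.2832) ≈ 0.8506
After 'anomalous': P(ore) = 0.9·0.8506 / (0.9·0.8506 + 0.4·0.1494) ≈ 0.9276

0.928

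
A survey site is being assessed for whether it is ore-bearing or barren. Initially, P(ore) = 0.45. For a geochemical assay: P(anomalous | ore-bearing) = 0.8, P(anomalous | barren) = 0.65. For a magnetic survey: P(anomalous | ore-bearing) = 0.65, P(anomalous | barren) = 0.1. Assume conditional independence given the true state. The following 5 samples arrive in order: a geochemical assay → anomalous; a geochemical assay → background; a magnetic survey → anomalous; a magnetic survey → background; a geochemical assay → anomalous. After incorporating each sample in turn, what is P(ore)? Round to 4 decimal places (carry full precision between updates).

0.6416

After a geochemical assay='anomalous': P(ore) = 0.8·0.4500 / (0.8·0.4500 + 0.65·0.5500) ≈ 0.5017
After a geochemical assay='background': P(ore) = 0.2·0.5017 / (0.2·0.5017 + 0.35·0.4983) ≈ 0.3653
After a magnetic survey='anomalous': P(ore) = 0.65·0.3653 / (0.65·0.3653 + 0.1·0.6347) ≈ 0.7890
After a magnetic survey='background': P(ore) = 0.35·0.7890 / (0.35·0.7890 + 0.9·0.2110) ≈ 0.5926
After a geochemical assay='anomalous': P(ore) = 0.8·0.5926 / (0.8·0.5926 + 0.65·0.4074) ≈ 0.6416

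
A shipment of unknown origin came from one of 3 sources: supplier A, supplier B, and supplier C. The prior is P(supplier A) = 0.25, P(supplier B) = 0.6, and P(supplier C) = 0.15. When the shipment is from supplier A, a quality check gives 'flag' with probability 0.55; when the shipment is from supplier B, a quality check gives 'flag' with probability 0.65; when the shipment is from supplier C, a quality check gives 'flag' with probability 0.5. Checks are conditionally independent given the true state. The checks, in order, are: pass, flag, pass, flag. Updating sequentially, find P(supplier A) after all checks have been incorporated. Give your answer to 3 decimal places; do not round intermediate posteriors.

After 'pass': normaliser = 0.45·0.2500 + 0.35·0.6000 + 0.5·0.1500; P(supplier A) ≈ 0.2830, P(supplier B) ≈ 0.5283, P(supplier C) ≈ 0.1887
After 'flag': normaliser = 0.55·0.2830 + 0.65·0.5283 + 0.5·0.1887; P(supplier A) ≈ 0.2623, P(supplier B) ≈ 0.5787, P(supplier C) ≈ 0.1590
After 'pass': normaliser = 0.45·0.2623 + 0.35·0.5787 + 0.5·0.1590; P(supplier A) ≈ 0.2951, P(supplier B) ≈ 0.5063, P(supplier C) ≈ 0.1987
After 'flag': normaliser = 0.55·0.2951 + 0.65·0.5063 + 0.5·0.1987; P(supplier A) ≈ 0.2747, P(supplier B) ≈ 0.5571, P(supplier C) ≈ 0.1682

0.275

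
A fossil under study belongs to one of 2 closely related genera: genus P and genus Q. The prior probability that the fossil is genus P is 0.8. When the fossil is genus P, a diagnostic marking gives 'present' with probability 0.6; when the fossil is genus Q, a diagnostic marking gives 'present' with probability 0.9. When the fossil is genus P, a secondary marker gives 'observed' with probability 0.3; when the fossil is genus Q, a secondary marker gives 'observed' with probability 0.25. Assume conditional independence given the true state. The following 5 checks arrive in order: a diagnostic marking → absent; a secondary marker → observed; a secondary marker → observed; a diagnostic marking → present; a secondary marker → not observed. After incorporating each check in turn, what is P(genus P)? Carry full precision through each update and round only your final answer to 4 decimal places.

0.9348

After a diagnostic marking='absent': P(genus P) = 0.4·0.8000 / (0.4·0.8000 + 0.1·0.2000) ≈ 0.9412
After a secondary marker='observed': P(genus P) = 0.3·0.9412 / (0.3·0.9412 + 0.25·0.0588) ≈ 0.9505
After a secondary marker='observed': P(genus P) = 0.3·0.9505 / (0.3·0.9505 + 0.25·0.0495) ≈ 0.9584
After a diagnostic marking='present': P(genus P) = 0.6·0.9584 / (0.6·0.9584 + 0.9·0.0416) ≈ 0.9389
After a secondary marker='not observed': P(genus P) = 0.7·0.9389 / (0.7·0.9389 + 0.75·0.0611) ≈ 0.9348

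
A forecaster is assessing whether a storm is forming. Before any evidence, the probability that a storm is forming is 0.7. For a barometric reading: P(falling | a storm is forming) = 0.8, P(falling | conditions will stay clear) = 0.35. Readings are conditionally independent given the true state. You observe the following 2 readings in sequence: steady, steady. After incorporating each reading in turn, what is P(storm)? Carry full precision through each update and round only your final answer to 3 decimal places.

After 'steady': P(storm) = 0.2·0.7000 / (0.2·0.7000 + 0.65·0.3000) ≈ 0.4179
After 'steady': P(storm) = 0.2·0.4179 / (0.2·0.4179 + 0.65·0.5821) ≈ 0.1809

0.181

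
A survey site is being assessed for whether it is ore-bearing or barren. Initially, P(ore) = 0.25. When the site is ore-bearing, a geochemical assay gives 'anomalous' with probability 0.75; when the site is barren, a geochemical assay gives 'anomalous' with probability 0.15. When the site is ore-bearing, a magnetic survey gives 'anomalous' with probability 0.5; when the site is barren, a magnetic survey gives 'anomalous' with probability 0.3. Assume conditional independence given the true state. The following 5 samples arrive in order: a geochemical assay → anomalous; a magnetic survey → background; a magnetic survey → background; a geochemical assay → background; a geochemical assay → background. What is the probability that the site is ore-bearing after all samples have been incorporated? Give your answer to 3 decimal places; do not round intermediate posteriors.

After a geochemical assay='anomalous': P(ore) = 0.75·0.2500 / (0.75·0.2500 + 0.15·0.7500) ≈ 0.6250
After a magnetic survey='background': P(ore) = 0.5·0.6250 / (0.5·0.6250 + 0.7·0.3750) ≈ 0.5435
After a magnetic survey='background': P(ore) = 0.5·0.5435 / (0.5·0.5435 + 0.7·0.4565) ≈ 0.4596
After a geochemical assay='background': P(ore) = 0.25·0.4596 / (0.25·0.4596 + 0.85·0.5404) ≈ 0.2001
After a geochemical assay='background': P(ore) = 0.25·0.2001 / (0.25·0.2001 + 0.85·0.7999) ≈ 0.0685

0.069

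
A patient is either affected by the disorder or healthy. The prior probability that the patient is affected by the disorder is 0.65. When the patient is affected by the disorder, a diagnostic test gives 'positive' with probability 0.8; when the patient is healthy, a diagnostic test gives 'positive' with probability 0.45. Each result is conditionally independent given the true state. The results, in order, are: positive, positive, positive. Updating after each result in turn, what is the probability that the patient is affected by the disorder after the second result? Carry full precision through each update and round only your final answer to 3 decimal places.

0.854

After 'positive': P(affected) = 0.8·0.6500 / (0.8·0.6500 + 0.45·0.3500) ≈ 0.7675
After 'positive': P(affected) = 0.8·0.7675 / (0.8·0.7675 + 0.45·0.2325) ≈ 0.8544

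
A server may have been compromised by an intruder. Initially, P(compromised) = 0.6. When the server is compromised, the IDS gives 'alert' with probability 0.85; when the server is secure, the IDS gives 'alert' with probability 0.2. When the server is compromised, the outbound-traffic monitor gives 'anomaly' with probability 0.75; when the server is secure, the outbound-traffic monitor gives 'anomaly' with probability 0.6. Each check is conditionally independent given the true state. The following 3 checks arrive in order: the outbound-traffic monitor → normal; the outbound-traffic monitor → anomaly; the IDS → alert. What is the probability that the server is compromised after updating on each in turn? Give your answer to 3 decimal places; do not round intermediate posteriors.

0.833

After the outbound-traffic monitor='normal': P(compromised) = 0.25·0.6000 / (0.25·0.6000 + 0.4·0.4000) ≈ 0.4839
After the outbound-traffic monitor='anomaly': P(compromised) = 0.75·0.4839 / (0.75·0.4839 + 0.6·0.5161) ≈ 0.5396
After the IDS='alert': P(compromised) = 0.85·0.5396 / (0.85·0.5396 + 0.2·0.4604) ≈ 0.8328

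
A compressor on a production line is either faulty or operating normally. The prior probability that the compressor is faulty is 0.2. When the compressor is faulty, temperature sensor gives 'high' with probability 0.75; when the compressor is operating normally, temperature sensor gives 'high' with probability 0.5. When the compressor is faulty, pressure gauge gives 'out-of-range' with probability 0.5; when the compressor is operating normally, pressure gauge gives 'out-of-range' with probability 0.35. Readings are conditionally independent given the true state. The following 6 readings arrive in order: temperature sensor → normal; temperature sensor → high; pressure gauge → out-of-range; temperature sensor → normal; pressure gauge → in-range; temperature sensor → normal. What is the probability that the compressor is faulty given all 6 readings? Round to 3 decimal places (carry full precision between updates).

0.049

After temperature sensor='normal': P(faulty) = 0.25·0.2000 / (0.25·0.2000 + 0.5·0.8000) ≈ 0.1111
After temperature sensor='high': P(faulty) = 0.75·0.1111 / (0.75·0.1111 + 0.5·0.8889) ≈ 0.1579
After pressure gauge='out-of-range': P(faulty) = 0.5·0.1579 / (0.5·0.1579 + 0.35·0.8421) ≈ 0.2113
After temperature sensor='normal': P(faulty) = 0.25·0.2113 / (0.25·0.2113 + 0.5·0.7887) ≈ 0.1181
After pressure gauge='in-range': P(faulty) = 0.5·0.1181 / (0.5·0.1181 + 0.65·0.8819) ≈ 0.0934
After temperature sensor='normal': P(faulty) = 0.25·0.0934 / (0.25·0.0934 + 0.5·0.9066) ≈ 0.0490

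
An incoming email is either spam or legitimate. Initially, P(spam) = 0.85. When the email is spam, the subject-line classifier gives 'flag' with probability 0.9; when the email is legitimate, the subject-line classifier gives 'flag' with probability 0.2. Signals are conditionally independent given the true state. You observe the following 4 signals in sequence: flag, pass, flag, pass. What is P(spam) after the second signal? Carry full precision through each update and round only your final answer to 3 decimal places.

0.761

After 'flag': P(spam) = 0.9·0.8500 / (0.9·0.8500 + 0.2·0.1500) ≈ 0.9623
After 'pass': P(spam) = 0.1·0.9623 / (0.1·0.9623 + 0.8·0.0377) ≈ 0.7612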